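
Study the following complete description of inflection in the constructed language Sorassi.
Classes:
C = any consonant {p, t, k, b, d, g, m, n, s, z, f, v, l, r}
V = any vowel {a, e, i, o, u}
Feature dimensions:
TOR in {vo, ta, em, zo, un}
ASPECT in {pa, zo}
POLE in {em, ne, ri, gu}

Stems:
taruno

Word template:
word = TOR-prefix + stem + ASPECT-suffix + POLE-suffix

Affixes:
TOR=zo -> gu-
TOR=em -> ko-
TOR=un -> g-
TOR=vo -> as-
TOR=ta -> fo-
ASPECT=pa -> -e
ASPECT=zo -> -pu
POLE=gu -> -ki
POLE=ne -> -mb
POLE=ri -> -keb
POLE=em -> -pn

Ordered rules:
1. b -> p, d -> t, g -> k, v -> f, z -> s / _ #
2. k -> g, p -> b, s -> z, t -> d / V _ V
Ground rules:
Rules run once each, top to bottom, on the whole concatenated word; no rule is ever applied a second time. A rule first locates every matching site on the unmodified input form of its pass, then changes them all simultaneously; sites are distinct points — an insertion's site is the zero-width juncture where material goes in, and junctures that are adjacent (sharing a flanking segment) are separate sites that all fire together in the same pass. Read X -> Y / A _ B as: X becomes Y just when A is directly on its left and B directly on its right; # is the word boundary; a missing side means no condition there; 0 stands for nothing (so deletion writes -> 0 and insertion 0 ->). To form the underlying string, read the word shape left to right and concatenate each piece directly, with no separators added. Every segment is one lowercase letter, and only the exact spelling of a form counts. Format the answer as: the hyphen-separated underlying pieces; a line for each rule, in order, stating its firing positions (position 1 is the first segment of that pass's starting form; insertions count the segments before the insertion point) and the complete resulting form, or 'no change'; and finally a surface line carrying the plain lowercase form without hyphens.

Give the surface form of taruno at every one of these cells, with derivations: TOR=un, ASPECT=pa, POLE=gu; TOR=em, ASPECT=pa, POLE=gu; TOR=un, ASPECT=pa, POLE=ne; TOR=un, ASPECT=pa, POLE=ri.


cell TOR=un, ASPECT=pa, POLE=gu:
underlying: g-taruno-e-ki
1. b -> p, d -> t, g -> k, v -> f, z -> s / _ #: no change
2. k -> g, p -> b, s -> z, t -> d / V _ V: fires at position(s) 9: gtarunoegi
surface: gtarunoegi

cell TOR=em, ASPECT=pa, POLE=gu:
underlying: ko-taruno-e-ki
1. b -> p, d -> t, g -> k, v -> f, z -> s / _ #: no change
2. k -> g, p -> b, s -> z, t -> d / V _ V: fires at position(s) 3, 10: kodarunoegi
surface: kodarunoegi

cell TOR=un, ASPECT=pa, POLE=ne:
underlying: g-taruno-e-mb
1. b -> p, d -> t, g -> k, v -> f, z -> s / _ #: fires at position(s) 10: gtarunoemp
2. k -> g, p -> b, s -> z, t -> d / V _ V: no change
surface: gtarunoemp

cell TOR=un, ASPECT=pa, POLE=ri:
underlying: g-taruno-e-keb
1. b -> p, d -> t, g -> k, v -> f, z -> s / _ #: fires at position(s) 11: gtarunoekep
2. k -> g, p -> b, s -> z, t -> d / V _ V: fires at position(s) 9: gtarunoegep
surface: gtarunoegep


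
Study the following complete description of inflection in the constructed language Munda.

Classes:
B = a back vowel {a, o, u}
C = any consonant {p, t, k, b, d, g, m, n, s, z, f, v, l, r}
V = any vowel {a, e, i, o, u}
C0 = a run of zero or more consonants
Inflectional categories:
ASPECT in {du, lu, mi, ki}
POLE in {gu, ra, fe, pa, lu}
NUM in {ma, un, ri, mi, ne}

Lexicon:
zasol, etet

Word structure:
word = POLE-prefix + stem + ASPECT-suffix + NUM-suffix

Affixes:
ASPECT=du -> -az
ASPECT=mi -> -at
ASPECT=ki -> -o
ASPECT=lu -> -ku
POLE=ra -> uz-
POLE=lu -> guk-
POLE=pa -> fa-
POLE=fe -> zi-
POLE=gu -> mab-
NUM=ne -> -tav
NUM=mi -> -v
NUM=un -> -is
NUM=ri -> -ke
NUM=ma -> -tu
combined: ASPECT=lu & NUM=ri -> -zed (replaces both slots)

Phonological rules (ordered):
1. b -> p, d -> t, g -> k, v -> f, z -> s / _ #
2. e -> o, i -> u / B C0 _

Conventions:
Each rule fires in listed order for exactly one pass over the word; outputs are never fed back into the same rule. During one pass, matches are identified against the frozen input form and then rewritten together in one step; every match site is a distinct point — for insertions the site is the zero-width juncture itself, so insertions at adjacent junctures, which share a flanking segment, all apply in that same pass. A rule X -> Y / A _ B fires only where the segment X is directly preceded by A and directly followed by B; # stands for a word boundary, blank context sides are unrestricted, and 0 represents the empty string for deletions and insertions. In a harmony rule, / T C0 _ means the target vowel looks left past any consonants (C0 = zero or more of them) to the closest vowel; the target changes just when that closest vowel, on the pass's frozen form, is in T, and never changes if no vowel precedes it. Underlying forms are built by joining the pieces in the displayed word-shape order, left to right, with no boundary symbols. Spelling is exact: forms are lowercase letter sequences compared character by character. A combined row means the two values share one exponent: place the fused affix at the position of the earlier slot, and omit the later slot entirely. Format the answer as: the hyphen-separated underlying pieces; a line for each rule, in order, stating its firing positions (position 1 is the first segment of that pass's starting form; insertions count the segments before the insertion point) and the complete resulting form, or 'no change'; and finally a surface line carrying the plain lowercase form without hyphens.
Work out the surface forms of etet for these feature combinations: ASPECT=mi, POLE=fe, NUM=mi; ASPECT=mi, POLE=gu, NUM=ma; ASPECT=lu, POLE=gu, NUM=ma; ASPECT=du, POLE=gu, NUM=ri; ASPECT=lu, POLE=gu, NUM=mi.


cell ASPECT=mi, POLE=fe, NUM=mi:
underlying: zi-etet-at-v
1. b -> p, d -> t, g -> k, v -> f, z -> s / _ #: fires at position(s) 9: zietetatf
2. e -> o, i -> u / B C0 _: no change
surface: zietetatf

cell ASPECT=mi, POLE=gu, NUM=ma:
underlying: mab-etet-at-tu
1. b -> p, d -> t, g -> k, v -> f, z -> s / _ #: no change
2. e -> o, i -> u / B C0 _: fires at position(s) 4: mabotetattu
surface: mabotetattu

cell ASPECT=lu, POLE=gu, NUM=ma:
underlying: mab-etet-ku-tu
1. b -> p, d -> t, g -> k, v -> f, z -> s / _ #: no change
2. e -> o, i -> u / B C0 _: fires at position(s) 4: mabotetkutu
surface: mabotetkutu

cell ASPECT=du, POLE=gu, NUM=ri:
underlying: mab-etet-az-ke
1. b -> p, d -> t, g -> k, v -> f, z -> s / _ #: no change
2. e -> o, i -> u / B C0 _: fires at position(s) 4, 11: mabotetazko
surface: mabotetazko

cell ASPECT=lu, POLE=gu, NUM=mi:
underlying: mab-etet-ku-v
1. b -> p, d -> t, g -> k, v -> f, z -> s / _ #: fires at position(s) 10: mabetetkuf
2. e -> o, i -> u / B C0 _: fires at position(s) 4: mabotetkuf
surface: mabotetkuf


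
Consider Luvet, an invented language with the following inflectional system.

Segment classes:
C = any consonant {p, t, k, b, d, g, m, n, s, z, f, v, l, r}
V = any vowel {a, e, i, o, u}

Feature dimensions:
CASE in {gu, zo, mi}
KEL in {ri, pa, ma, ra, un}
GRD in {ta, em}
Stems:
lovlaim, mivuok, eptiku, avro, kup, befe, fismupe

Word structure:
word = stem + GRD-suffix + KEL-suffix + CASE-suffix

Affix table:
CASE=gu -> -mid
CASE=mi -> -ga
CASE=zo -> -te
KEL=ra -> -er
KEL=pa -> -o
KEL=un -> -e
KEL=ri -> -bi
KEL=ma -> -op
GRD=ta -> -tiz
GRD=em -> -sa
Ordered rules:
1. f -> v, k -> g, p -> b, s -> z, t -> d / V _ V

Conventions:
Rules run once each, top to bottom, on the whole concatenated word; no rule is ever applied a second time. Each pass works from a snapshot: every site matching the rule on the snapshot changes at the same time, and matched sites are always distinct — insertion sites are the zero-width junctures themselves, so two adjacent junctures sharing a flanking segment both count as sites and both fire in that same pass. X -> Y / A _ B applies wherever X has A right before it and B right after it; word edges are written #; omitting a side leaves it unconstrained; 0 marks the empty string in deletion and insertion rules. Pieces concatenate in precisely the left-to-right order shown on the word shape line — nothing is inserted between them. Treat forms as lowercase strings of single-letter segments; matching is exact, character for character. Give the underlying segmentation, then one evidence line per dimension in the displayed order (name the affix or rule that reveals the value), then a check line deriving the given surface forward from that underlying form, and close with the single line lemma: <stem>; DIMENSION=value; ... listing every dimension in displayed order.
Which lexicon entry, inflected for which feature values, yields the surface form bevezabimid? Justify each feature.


underlying: befe-sa-bi-mid
CASE=gu - signalled by the affix -mid
KEL=ri - signalled by the affix -bi
GRD=em - signalled by the affix -sa
check: befesabimid -> bevezabimid
lemma: befe; CASE=gu; KEL=ri; GRD=em


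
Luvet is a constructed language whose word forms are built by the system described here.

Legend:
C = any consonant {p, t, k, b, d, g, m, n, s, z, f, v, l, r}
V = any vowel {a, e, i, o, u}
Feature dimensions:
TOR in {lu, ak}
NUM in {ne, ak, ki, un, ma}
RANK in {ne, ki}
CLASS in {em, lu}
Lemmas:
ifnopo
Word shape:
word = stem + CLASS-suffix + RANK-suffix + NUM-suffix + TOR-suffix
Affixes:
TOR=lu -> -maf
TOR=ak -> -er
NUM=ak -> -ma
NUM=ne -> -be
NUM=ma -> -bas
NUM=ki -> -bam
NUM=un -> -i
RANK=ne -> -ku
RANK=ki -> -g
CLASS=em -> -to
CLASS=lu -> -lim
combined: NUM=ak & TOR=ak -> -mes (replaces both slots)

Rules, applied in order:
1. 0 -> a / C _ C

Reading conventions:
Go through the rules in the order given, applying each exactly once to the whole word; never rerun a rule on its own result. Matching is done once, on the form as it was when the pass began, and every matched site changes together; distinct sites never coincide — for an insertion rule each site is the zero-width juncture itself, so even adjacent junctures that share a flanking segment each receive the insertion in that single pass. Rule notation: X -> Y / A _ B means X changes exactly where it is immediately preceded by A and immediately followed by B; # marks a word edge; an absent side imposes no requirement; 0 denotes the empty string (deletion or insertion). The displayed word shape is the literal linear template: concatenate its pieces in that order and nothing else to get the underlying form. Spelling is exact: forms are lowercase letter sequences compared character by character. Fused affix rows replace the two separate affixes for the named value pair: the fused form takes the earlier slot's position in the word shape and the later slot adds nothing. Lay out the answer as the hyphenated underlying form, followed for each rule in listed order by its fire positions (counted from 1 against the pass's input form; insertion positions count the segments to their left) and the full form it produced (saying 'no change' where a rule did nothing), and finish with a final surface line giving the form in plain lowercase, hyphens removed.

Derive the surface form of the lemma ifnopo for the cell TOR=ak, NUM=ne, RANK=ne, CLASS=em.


underlying: ifnopo-to-ku-be-er
1. 0 -> a / C _ C: inserts after position(s) 2: ifanopotokubeer
surface: ifanopotokubeer


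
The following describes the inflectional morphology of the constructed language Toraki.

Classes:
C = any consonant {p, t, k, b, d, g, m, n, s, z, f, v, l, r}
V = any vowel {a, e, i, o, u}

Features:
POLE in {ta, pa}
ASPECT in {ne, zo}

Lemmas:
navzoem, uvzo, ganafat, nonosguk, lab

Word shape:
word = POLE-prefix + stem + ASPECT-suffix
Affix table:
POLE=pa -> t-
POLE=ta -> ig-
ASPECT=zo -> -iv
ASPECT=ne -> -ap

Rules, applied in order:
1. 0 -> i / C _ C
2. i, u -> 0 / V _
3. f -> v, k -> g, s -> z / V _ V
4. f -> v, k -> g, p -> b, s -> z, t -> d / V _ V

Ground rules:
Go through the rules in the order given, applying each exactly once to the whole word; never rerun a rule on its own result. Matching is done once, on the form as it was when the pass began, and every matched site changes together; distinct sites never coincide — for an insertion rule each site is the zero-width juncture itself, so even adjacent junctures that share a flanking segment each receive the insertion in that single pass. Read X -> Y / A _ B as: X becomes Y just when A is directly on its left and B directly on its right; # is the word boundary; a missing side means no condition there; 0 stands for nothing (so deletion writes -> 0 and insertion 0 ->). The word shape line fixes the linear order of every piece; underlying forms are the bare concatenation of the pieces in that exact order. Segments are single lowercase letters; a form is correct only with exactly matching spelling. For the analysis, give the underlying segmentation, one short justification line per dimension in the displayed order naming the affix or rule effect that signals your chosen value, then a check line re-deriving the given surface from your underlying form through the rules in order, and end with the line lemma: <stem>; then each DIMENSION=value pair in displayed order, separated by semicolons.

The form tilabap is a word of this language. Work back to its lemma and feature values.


underlying: t-lab-ap
POLE=pa - signalled by the affix t-
ASPECT=ne - signalled by the affix -ap
check: tlabap -> tilabap -> tilabap -> tilabap -> tilabap
lemma: lab; POLE=pa; ASPECT=ne


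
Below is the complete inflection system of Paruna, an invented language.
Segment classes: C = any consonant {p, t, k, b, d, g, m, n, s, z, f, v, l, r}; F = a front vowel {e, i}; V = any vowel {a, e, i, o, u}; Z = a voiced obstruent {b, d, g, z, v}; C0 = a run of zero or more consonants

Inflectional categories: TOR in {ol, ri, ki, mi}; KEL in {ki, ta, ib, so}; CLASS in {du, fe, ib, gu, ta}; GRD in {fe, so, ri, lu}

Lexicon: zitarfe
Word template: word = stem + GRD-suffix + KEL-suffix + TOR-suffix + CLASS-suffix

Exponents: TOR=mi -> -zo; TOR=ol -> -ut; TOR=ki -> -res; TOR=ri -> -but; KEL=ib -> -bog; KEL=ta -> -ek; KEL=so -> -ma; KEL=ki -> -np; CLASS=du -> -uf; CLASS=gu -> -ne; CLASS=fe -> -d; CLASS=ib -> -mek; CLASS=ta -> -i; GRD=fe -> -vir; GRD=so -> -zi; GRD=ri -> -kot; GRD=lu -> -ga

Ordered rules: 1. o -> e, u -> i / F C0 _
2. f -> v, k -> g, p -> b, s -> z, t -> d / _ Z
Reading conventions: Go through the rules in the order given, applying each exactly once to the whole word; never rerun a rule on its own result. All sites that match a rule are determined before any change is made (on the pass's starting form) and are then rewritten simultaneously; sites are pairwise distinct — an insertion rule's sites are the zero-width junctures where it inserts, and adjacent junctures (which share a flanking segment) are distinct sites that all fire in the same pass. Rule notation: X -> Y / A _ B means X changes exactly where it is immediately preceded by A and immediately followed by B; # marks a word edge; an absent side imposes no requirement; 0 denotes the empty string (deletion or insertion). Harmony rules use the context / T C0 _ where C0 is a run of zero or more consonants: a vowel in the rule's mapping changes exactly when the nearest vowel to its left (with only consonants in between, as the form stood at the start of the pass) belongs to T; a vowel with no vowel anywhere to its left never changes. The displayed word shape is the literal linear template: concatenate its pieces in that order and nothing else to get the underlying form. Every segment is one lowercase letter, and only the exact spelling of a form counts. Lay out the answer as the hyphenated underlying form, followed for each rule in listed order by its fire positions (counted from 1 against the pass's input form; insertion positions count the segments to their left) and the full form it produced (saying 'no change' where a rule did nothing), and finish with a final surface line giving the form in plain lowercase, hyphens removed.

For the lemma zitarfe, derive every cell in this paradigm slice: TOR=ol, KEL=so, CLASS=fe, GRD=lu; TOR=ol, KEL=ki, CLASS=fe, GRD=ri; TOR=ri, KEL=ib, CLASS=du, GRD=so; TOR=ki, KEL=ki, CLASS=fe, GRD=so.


cell TOR=ol, KEL=so, CLASS=fe, GRD=lu:
underlying: zitarfe-ga-ma-ut-d
1. o -> e, u -> i / F C0 _: no change
2. f -> v, k -> g, p -> b, s -> z, t -> d / _ Z: fires at position(s) 13: zitarfegamaudd
surface: zitarfegamaudd

cell TOR=ol, KEL=ki, CLASS=fe, GRD=ri:
underlying: zitarfe-kot-np-ut-d
1. o -> e, u -> i / F C0 _: fires at position(s) 9: zitarfeketnputd
2. f -> v, k -> g, p -> b, s -> z, t -> d / _ Z: fires at position(s) 14: zitarfeketnpudd
surface: zitarfeketnpudd

cell TOR=ri, KEL=ib, CLASS=du, GRD=so:
underlying: zitarfe-zi-bog-but-uf
1. o -> e, u -> i / F C0 _: fires at position(s) 11: zitarfezibegbutuf
2. f -> v, k -> g, p -> b, s -> z, t -> d / _ Z: no change
surface: zitarfezibegbutuf

cell TOR=ki, KEL=ki, CLASS=fe, GRD=so:
underlying: zitarfe-zi-np-res-d
1. o -> e, u -> i / F C0 _: no change
2. f -> v, k -> g, p -> b, s -> z, t -> d / _ Z: fires at position(s) 14: zitarfezinprezd
surface: zitarfezinprezd


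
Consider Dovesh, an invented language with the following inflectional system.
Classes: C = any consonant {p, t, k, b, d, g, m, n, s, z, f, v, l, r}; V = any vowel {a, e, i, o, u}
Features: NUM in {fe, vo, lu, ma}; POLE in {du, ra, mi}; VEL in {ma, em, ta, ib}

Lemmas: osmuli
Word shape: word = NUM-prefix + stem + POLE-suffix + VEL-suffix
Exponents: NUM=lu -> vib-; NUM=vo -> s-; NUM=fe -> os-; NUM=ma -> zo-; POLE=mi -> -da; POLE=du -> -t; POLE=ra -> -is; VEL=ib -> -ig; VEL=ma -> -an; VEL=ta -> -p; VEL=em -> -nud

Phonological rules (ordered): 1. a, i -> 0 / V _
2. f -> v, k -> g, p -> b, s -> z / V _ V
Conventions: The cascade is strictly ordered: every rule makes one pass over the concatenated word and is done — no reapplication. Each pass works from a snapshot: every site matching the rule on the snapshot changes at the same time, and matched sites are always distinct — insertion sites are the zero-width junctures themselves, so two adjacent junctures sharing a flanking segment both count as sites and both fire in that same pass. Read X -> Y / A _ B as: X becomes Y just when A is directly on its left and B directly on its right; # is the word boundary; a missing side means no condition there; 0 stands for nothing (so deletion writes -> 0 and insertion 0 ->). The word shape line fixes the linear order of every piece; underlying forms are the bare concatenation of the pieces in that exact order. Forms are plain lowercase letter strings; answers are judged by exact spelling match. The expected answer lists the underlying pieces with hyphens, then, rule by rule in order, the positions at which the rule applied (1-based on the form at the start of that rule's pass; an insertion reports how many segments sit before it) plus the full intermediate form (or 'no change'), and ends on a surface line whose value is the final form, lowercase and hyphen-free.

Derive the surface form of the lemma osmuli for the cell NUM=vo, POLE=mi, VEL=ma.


underlying: s-osmuli-da-an
1. a, i -> 0 / V _: fires at position(s) 10: sosmulidan
2. f -> v, k -> g, p -> b, s -> z / V _ V: no change
surface: sosmulidan


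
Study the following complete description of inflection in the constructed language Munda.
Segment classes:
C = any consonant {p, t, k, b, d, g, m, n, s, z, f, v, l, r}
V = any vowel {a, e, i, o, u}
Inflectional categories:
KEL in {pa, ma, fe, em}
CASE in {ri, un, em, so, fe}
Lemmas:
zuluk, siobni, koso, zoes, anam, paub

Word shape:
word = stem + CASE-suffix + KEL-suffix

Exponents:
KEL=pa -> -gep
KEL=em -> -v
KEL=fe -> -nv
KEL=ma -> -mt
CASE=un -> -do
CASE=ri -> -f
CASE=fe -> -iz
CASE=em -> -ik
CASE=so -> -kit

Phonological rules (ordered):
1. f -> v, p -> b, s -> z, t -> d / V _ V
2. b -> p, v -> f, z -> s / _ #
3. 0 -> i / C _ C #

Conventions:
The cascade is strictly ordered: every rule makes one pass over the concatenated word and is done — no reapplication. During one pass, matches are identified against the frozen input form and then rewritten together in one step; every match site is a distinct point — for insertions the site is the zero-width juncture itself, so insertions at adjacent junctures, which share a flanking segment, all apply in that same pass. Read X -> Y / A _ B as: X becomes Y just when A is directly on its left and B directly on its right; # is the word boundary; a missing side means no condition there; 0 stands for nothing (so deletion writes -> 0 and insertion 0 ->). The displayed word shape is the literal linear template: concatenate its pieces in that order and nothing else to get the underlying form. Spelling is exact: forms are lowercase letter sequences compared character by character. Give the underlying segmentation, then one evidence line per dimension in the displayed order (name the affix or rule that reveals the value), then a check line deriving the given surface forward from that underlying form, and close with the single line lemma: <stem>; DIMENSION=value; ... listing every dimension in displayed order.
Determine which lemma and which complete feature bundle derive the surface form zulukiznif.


underlying: zuluk-iz-nv
KEL=fe - signalled by the affix -nv
CASE=fe - signalled by the affix -iz
check: zulukiznv -> zulukiznv -> zulukiznf -> zulukiznif
lemma: zuluk; KEL=fe; CASE=fe


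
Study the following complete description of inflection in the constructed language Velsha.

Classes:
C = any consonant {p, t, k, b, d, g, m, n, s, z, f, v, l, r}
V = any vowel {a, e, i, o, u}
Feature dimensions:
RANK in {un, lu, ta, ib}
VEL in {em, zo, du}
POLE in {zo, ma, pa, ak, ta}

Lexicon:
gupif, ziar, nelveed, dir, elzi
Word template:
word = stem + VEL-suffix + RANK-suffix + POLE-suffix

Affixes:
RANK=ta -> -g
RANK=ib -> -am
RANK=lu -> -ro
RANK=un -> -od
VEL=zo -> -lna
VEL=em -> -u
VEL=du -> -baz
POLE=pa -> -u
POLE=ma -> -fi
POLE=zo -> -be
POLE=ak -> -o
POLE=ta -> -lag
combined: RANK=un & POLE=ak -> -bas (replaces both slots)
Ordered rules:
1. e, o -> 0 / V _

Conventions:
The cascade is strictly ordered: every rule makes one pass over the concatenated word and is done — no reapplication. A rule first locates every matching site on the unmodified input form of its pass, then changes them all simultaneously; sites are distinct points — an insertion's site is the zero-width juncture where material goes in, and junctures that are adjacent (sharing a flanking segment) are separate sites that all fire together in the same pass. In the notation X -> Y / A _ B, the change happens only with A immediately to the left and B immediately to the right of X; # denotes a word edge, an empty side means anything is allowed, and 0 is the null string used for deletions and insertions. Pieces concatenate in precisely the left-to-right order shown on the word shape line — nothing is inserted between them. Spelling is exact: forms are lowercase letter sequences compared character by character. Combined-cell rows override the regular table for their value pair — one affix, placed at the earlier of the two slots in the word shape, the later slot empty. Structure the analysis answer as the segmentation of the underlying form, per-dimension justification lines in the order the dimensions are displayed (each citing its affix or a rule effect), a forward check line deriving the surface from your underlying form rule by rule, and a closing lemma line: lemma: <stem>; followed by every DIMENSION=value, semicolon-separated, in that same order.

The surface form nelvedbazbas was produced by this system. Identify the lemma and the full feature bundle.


underlying: nelveed-baz-bas
RANK=un - signalled by the combined affix row
VEL=du - signalled by the affix -baz
POLE=ak - signalled by the combined affix row
check: nelveedbazbas -> nelvedbazbas
lemma: nelveed; RANK=un; VEL=du; POLE=ak


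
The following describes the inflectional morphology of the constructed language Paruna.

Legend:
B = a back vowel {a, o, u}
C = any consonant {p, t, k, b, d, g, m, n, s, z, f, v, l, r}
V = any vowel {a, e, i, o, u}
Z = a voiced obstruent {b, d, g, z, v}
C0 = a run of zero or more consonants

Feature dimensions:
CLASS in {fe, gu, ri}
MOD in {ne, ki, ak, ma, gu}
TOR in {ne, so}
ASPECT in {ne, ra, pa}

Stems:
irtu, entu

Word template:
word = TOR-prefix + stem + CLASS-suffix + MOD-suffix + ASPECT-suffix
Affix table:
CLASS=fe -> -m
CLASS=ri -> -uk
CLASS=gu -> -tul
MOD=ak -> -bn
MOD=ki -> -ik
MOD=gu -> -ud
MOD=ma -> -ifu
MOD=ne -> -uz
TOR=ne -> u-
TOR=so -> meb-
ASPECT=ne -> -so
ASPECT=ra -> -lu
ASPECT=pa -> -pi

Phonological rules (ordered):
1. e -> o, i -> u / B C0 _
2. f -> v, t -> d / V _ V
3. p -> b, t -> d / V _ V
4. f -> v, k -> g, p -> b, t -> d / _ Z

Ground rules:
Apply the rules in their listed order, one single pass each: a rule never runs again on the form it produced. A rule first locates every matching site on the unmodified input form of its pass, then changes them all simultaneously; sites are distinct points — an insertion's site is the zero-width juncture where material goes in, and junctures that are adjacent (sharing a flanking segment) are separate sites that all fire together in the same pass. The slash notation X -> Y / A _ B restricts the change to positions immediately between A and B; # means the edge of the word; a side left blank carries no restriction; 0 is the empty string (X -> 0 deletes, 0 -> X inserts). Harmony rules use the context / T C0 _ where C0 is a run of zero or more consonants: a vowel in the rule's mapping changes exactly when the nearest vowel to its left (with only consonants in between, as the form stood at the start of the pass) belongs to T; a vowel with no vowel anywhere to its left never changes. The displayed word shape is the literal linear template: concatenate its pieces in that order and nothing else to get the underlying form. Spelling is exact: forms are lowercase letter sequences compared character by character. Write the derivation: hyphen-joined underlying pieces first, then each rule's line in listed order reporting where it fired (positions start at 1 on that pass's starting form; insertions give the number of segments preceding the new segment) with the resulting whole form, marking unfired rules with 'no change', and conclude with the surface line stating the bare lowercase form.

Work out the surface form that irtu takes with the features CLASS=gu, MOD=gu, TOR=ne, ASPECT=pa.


underlying: u-irtu-tul-ud-pi
1. e -> o, i -> u / B C0 _: fires at position(s) 2, 12: uurtutuludpu
2. f -> v, t -> d / V _ V: fires at position(s) 6: uurtuduludpu
3. p -> b, t -> d / V _ V: no change
4. f -> v, k -> g, p -> b, t -> d / _ Z: no change
surface: uurtuduludpu


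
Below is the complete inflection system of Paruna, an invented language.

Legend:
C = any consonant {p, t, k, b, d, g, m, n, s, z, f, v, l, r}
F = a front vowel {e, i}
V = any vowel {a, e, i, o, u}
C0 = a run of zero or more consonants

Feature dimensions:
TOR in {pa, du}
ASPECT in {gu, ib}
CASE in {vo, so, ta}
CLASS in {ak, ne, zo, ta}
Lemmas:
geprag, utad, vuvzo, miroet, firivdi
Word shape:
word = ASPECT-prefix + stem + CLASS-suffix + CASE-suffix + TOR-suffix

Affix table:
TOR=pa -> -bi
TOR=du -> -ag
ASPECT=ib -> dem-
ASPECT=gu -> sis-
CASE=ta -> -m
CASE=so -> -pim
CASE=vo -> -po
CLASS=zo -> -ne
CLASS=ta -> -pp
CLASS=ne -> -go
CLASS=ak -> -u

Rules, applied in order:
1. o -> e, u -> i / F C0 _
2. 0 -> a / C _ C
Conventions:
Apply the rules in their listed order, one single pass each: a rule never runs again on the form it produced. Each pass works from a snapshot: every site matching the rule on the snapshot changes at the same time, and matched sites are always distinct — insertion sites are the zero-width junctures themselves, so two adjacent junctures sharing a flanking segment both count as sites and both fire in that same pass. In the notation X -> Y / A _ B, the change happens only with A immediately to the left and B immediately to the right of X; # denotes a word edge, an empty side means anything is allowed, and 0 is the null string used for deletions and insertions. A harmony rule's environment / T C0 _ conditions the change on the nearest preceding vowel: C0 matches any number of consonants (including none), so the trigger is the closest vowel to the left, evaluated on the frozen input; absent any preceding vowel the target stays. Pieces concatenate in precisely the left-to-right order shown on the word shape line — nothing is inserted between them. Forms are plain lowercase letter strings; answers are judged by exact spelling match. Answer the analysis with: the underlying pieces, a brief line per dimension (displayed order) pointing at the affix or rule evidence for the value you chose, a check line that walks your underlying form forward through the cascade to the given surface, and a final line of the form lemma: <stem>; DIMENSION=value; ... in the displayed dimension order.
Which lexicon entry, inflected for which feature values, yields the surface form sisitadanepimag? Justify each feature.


underlying: sis-utad-ne-pim-ag
TOR=du - signalled by the affix -ag
ASPECT=gu - signalled by the affix sis-
CASE=so - signalled by the affix -pim
CLASS=zo - signalled by the affix -ne
check: sisutadnepimag -> sisitadnepimag -> sisitadanepimag
lemma: utad; TOR=du; ASPECT=gu; CASE=so; CLASS=zo


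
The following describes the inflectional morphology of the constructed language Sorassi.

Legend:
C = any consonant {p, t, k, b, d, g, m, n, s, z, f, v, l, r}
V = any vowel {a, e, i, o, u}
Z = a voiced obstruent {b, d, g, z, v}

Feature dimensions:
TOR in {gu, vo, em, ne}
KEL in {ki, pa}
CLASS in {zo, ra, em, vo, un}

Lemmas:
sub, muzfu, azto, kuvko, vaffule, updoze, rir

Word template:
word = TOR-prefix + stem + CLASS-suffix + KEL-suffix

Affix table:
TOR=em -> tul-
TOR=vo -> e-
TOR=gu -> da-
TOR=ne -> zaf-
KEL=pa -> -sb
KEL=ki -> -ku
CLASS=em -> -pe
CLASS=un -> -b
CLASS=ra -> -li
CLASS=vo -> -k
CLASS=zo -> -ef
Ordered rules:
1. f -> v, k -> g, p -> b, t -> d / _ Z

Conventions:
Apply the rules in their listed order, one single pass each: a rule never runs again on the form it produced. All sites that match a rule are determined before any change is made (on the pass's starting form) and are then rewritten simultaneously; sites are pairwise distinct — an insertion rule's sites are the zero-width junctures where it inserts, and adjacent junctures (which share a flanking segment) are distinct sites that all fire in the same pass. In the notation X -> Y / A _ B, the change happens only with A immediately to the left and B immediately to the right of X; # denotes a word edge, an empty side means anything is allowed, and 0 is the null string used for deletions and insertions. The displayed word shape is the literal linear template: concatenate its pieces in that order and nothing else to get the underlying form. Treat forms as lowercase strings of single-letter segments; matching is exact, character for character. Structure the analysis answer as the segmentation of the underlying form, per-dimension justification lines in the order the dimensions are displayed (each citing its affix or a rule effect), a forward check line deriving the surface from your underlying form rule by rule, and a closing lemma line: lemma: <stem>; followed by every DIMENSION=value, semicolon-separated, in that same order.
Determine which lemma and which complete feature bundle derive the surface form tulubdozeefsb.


underlying: tul-updoze-ef-sb
TOR=em - signalled by the affix tul-
KEL=pa - signalled by the affix -sb
CLASS=zo - signalled by the affix -ef
check: tulupdozeefsb -> tulubdozeefsb
lemma: updoze; TOR=em; KEL=pa; CLASS=zo


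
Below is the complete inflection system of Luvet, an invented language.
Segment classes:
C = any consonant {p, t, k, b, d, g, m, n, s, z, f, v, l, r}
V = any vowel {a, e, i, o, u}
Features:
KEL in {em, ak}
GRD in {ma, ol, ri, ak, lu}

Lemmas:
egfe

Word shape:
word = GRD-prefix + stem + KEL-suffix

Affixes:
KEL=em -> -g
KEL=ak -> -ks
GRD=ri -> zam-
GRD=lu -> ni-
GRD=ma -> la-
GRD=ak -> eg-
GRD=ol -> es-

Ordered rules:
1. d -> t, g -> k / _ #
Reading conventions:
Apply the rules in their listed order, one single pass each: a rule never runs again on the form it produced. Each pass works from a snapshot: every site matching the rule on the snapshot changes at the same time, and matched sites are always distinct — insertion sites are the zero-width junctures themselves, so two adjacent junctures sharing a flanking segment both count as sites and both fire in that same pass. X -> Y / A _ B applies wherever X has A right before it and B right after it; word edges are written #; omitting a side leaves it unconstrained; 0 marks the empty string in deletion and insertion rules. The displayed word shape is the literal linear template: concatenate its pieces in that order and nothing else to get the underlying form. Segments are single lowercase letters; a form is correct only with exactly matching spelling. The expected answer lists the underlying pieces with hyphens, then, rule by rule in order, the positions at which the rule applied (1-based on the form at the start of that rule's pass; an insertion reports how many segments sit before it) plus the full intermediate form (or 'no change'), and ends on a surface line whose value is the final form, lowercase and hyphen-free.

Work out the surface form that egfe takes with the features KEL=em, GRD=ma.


underlying: la-egfe-g
1. d -> t, g -> k / _ #: fires at position(s) 7: laegfek
surface: laegfek


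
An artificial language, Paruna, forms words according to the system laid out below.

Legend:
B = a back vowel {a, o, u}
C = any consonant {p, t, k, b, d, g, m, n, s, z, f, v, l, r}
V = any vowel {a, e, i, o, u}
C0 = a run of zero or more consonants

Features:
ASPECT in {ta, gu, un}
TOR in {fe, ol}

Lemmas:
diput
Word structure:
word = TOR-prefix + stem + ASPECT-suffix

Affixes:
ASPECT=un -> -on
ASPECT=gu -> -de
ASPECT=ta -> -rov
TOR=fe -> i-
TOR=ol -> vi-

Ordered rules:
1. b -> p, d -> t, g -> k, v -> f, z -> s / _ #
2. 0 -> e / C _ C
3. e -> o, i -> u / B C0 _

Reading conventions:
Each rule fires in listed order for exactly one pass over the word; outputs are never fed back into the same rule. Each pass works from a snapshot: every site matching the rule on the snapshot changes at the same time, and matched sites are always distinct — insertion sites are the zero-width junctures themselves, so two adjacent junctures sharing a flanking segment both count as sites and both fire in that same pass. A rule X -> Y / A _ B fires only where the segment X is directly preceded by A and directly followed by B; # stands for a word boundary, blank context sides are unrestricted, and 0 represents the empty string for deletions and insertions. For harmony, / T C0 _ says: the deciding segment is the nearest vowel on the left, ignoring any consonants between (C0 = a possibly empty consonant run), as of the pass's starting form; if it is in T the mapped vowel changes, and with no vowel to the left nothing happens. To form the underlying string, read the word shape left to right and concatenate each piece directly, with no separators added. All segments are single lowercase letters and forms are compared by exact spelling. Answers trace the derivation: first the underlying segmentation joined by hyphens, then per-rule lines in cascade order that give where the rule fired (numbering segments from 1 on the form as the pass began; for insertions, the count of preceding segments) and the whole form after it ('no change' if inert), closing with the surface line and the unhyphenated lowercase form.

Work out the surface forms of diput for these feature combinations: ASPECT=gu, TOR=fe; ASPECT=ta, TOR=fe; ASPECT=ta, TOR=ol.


cell ASPECT=gu, TOR=fe:
underlying: i-diput-de
1. b -> p, d -> t, g -> k, v -> f, z -> s / _ #: no change
2. 0 -> e / C _ C: inserts after position(s) 6: idiputede
3. e -> o, i -> u / B C0 _: fires at position(s) 7: idiputode
surface: idiputode

cell ASPECT=ta, TOR=fe:
underlying: i-diput-rov
1. b -> p, d -> t, g -> k, v -> f, z -> s / _ #: fires at position(s) 9: idiputrof
2. 0 -> e / C _ C: inserts after position(s) 6: idiputerof
3. e -> o, i -> u / B C0 _: fires at position(s) 7: idiputorof
surface: idiputorof

cell ASPECT=ta, TOR=ol:
underlying: vi-diput-rov
1. b -> p, d -> t, g -> k, v -> f, z -> s / _ #: fires at position(s) 10: vidiputrof
2. 0 -> e / C _ C: inserts after position(s) 7: vidiputerof
3. e -> o, i -> u / B C0 _: fires at position(s) 8: vidiputorof
surface: vidiputorof


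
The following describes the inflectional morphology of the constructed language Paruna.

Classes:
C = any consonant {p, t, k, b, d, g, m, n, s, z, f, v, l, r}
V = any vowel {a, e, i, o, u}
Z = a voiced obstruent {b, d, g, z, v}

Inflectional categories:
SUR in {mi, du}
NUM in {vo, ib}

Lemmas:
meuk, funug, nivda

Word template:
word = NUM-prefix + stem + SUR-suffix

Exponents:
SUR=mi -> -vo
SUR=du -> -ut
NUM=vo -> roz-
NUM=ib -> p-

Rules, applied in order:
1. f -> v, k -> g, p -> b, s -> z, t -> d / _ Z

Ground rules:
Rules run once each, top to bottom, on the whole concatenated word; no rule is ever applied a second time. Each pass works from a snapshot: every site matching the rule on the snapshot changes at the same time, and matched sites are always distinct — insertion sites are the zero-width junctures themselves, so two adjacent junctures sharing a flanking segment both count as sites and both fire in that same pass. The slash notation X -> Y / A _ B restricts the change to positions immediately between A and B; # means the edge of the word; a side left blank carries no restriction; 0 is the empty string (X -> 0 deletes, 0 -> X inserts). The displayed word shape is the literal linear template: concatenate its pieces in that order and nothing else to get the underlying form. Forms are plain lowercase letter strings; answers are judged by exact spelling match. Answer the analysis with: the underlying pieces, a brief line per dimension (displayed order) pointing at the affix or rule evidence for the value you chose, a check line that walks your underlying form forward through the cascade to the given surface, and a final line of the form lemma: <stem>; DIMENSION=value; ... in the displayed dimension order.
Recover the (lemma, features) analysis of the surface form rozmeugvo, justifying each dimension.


underlying: roz-meuk-vo
SUR=mi - signalled by the affix -vo
NUM=vo - signalled by the affix roz-
check: rozmeukvo -> rozmeugvo
lemma: meuk; SUR=mi; NUM=vo


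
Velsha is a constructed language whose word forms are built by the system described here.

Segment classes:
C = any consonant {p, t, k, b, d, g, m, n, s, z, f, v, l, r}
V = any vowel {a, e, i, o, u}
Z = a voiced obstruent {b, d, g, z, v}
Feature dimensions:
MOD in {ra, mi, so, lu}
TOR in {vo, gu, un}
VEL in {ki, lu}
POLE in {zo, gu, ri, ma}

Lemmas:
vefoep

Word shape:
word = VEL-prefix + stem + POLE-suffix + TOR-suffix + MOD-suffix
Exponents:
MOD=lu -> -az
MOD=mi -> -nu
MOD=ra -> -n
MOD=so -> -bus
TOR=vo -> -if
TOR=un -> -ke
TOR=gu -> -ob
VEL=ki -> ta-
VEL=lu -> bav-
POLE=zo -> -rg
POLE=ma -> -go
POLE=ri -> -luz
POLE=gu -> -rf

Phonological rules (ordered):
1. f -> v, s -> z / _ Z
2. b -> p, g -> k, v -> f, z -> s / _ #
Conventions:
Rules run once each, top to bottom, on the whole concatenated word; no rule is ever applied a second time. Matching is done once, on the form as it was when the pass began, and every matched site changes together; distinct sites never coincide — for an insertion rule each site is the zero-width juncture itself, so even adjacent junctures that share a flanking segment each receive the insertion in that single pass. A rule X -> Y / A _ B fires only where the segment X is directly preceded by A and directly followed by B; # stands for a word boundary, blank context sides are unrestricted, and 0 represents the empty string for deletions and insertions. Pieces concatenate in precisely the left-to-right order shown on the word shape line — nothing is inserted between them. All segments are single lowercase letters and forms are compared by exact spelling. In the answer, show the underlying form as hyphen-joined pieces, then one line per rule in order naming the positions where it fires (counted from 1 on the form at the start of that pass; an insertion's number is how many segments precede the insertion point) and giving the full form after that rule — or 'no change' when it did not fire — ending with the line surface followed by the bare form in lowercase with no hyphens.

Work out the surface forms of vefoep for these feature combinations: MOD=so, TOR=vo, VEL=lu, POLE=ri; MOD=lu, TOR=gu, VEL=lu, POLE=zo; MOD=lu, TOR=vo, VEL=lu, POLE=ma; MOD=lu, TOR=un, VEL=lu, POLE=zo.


cell MOD=so, TOR=vo, VEL=lu, POLE=ri:
underlying: bav-vefoep-luz-if-bus
1. f -> v, s -> z / _ Z: fires at position(s) 14: bavvefoepluzivbus
2. b -> p, g -> k, v -> f, z -> s / _ #: no change
surface: bavvefoepluzivbus

cell MOD=lu, TOR=gu, VEL=lu, POLE=zo:
underlying: bav-vefoep-rg-ob-az
1. f -> v, s -> z / _ Z: no change
2. b -> p, g -> k, v -> f, z -> s / _ #: fires at position(s) 15: bavvefoeprgobas
surface: bavvefoeprgobas

cell MOD=lu, TOR=vo, VEL=lu, POLE=ma:
underlying: bav-vefoep-go-if-az
1. f -> v, s -> z / _ Z: no change
2. b -> p, g -> k, v -> f, z -> s / _ #: fires at position(s) 15: bavvefoepgoifas
surface: bavvefoepgoifas

cell MOD=lu, TOR=un, VEL=lu, POLE=zo:
underlying: bav-vefoep-rg-ke-az
1. f -> v, s -> z / _ Z: no change
2. b -> p, g -> k, v -> f, z -> s / _ #: fires at position(s) 15: bavvefoeprgkeas
surface: bavvefoeprgkeas
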